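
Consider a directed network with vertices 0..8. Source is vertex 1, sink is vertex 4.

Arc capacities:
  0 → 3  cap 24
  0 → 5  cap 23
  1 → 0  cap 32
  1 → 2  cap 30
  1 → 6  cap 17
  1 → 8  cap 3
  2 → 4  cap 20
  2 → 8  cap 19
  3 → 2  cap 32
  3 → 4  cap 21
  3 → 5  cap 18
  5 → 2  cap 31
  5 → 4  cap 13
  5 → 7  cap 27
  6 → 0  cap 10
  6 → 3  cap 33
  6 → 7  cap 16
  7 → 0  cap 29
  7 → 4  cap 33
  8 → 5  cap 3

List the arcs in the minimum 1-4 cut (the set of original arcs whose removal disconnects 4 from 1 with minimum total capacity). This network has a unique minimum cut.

augment #1: 1→2→4 push 20
augment #2: 1→0→3→4 push 21
augment #3: 1→0→5→4 push 11
augment #4: 1→6→7→4 push 16
augment #5: 1→8→5→4 push 2
augment #6: 1→8→5→7→4 push 1
augment #7: 1→6→0→5→7→4 push 1
max flow = 72; residual-reachable set from 1 gives S-side
cut edges (S→T): {(1,0), (1,6), (2,4), (8,5)} total cap 72

Min-cut arcs: {(1,0), (1,6), (2,4), (8,5)} (total capacity 72)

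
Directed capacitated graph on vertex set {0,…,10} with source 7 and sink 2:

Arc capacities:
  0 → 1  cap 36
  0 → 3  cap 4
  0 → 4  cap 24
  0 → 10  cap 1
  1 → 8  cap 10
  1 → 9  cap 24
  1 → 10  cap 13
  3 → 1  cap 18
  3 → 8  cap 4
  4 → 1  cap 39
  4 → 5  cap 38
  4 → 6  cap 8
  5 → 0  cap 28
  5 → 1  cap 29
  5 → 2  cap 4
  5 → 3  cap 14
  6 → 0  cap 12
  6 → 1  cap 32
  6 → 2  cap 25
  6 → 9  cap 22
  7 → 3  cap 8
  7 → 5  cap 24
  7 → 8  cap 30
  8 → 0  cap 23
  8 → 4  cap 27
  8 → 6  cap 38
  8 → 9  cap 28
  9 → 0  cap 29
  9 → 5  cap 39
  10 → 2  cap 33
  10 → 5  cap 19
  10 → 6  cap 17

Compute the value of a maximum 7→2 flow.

augment #1: 7→5→2 bottleneck 4, total now 4
augment #2: 7→8→6→2 bottleneck 25, total now 29
augment #3: 7→3→1→10→2 bottleneck 8, total now 37
augment #4: 7→5→0→10→2 bottleneck 1, total now 38
augment #5: 7→5→1→10→2 bottleneck 5, total now 43

Maximum flow value: 43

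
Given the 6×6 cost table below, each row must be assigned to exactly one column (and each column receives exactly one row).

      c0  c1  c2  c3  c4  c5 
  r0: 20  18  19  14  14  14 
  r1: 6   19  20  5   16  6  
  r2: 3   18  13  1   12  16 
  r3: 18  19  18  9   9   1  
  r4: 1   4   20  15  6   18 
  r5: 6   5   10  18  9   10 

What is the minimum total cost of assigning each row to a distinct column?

optimal assignment: row0→col4 (cost 14), row1→col0 (cost 6), row2→col3 (cost 1), row3→col5 (cost 1), row4→col1 (cost 4), row5→col2 (cost 10)
total = 14 + 6 + 1 + 1 + 4 + 10 = 36

Minimum assignment cost: 36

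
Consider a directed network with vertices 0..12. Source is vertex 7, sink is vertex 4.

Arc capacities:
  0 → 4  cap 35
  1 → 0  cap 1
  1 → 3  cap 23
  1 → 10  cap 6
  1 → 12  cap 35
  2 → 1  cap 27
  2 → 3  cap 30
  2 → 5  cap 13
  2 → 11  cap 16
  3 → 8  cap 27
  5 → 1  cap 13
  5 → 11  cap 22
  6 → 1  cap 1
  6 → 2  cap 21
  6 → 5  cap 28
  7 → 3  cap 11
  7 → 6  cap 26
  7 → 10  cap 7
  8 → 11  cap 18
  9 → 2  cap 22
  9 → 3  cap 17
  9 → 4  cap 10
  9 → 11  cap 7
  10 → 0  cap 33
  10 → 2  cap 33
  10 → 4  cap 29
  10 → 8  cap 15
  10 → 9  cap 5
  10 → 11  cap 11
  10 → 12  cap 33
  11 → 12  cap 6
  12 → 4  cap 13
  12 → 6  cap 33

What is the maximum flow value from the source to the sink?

augment #1: 7→10→4 bottleneck 7, total now 7
augment #2: 7→6→1→0→4 bottleneck 1, total now 8
augment #3: 7→3→8→11→12→4 bottleneck 6, total now 14
augment #4: 7→6→2→1→10→4 bottleneck 6, total now 20
augment #5: 7→6→2→1→12→4 bottleneck 7, total now 27

Maximum flow value: 27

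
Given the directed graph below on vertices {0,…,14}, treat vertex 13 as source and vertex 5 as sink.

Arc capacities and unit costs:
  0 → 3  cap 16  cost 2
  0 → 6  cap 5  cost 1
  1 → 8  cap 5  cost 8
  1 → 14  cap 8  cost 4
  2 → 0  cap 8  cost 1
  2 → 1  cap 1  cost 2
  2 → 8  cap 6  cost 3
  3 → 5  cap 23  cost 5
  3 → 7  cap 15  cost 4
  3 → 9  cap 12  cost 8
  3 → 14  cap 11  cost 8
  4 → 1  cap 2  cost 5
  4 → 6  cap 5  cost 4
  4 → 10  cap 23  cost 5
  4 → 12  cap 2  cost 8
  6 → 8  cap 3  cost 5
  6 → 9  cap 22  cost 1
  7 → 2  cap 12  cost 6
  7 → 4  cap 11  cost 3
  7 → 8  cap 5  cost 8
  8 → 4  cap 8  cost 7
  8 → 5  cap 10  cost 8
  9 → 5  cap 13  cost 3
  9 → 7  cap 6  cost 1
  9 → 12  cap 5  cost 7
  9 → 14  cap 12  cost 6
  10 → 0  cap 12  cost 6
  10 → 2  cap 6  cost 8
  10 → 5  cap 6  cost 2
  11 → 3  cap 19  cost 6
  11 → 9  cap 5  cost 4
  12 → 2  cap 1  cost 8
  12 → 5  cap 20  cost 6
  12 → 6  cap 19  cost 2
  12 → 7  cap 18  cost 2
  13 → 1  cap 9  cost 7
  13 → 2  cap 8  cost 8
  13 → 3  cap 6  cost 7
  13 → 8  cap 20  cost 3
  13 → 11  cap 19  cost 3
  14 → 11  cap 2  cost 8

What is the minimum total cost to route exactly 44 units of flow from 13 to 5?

shortest-cost path #1: 13→11→9→5 push 5 @ unit cost 10 (adds 50)
shortest-cost path #2: 13→8→5 push 10 @ unit cost 11 (adds 110)
shortest-cost path #3: 13→3→5 push 6 @ unit cost 12 (adds 72)
shortest-cost path #4: 13→11→3→5 push 14 @ unit cost 14 (adds 196)
shortest-cost path #5: 13→2→0→6→9→5 push 5 @ unit cost 14 (adds 70)
shortest-cost path #6: 13→2→0→3→5 push 3 @ unit cost 16 (adds 48)
shortest-cost path #7: 13→8→4→10→5 push 1 @ unit cost 17 (adds 17)
total cost = 563

Minimum cost for 44 units: 563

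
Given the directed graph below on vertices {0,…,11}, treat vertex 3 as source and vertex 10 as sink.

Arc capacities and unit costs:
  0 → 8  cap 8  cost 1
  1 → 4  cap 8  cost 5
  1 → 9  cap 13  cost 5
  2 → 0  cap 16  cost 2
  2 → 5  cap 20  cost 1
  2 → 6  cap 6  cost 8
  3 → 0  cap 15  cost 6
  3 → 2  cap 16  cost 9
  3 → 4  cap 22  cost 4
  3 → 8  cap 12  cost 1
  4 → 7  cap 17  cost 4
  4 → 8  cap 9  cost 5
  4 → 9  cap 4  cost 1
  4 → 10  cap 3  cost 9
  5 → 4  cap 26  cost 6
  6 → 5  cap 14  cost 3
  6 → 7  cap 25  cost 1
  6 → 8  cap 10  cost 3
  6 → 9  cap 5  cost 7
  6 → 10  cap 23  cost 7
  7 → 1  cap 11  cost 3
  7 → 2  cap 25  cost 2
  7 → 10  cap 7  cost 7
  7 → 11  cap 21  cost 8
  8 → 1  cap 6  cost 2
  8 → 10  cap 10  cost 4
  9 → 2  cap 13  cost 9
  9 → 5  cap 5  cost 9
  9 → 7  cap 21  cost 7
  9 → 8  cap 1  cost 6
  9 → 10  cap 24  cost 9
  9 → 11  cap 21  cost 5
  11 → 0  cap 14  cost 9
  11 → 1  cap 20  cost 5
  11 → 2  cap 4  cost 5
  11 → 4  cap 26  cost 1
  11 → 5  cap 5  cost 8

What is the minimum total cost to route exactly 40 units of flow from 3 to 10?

shortest-cost path #1: 3→8→10 push 10 @ unit cost 5 (adds 50)
shortest-cost path #2: 3→4→10 push 3 @ unit cost 13 (adds 39)
shortest-cost path #3: 3→4→9→10 push 4 @ unit cost 14 (adds 56)
shortest-cost path #4: 3→4→7→10 push 7 @ unit cost 15 (adds 105)
shortest-cost path #5: 3→8→1→9→10 push 2 @ unit cost 17 (adds 34)
shortest-cost path #6: 3→0→8→1→9→10 push 4 @ unit cost 23 (adds 92)
shortest-cost path #7: 3→2→6→10 push 6 @ unit cost 24 (adds 144)
shortest-cost path #8: 3→4→7→1→9→10 push 4 @ unit cost 25 (adds 100)
total cost = 620

Minimum cost for 40 units: 620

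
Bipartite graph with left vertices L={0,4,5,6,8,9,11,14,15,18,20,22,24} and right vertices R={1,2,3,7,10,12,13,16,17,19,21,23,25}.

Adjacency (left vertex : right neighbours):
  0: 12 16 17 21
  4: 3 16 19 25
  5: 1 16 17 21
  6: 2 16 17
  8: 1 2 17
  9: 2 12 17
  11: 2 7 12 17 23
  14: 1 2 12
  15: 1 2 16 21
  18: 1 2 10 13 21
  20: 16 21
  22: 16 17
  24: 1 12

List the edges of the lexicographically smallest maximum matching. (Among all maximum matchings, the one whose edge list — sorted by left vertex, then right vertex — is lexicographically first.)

Lex-smallest maximum matching: {(0,12), (4,3), (5,1), (6,2), (8,17), (11,7), (15,16), (18,10), (20,21)}

|M| = 9 (so the lex-smallest maximum matching has 9 edges)
process left vertices in ascending order; for each, take the smallest-labelled available neighbour that still permits 9 edges overall, or leave it unmatched if none does
lex-smallest matching: {0-12, 4-3, 5-1, 6-2, 8-17, 11-7, 15-16, 18-10, 20-21}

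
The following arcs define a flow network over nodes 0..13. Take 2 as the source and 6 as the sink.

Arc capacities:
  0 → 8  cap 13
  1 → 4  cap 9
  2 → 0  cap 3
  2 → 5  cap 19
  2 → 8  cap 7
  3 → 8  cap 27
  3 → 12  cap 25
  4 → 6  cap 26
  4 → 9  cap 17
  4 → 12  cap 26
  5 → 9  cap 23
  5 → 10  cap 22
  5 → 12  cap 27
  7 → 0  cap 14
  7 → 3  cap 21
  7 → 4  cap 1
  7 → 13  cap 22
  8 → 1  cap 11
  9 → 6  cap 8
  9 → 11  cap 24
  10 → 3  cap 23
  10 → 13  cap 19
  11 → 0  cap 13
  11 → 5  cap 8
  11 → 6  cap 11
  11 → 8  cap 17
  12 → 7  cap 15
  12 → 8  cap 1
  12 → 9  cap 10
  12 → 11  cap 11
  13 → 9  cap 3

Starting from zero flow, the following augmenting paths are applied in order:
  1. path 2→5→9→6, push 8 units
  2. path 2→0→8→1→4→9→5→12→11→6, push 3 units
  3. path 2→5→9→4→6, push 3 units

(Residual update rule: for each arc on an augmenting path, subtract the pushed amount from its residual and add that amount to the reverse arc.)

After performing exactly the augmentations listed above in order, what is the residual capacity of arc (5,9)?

after path 1 (2→5→9→6, push 8): res(5,9)=15
after path 2 (2→0→8→1→4→9→5→12→11→6, push 3): res(5,9)=18
after path 3 (2→5→9→4→6, push 3): res(5,9)=15

Residual capacity of (5,9): 15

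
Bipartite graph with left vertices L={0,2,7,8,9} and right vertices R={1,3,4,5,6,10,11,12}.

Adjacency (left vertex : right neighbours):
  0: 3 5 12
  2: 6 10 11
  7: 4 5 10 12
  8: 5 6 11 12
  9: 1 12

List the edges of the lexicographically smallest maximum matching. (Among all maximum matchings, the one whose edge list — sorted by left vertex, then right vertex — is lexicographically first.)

Lex-smallest maximum matching: {(0,3), (2,6), (7,4), (8,5), (9,1)}

|M| = 5 (so the lex-smallest maximum matching has 5 edges)
process left vertices in ascending order; for each, take the smallest-labelled available neighbour that still permits 5 edges overall, or leave it unmatched if none does
lex-smallest matching: {0-3, 2-6, 7-4, 8-5, 9-1}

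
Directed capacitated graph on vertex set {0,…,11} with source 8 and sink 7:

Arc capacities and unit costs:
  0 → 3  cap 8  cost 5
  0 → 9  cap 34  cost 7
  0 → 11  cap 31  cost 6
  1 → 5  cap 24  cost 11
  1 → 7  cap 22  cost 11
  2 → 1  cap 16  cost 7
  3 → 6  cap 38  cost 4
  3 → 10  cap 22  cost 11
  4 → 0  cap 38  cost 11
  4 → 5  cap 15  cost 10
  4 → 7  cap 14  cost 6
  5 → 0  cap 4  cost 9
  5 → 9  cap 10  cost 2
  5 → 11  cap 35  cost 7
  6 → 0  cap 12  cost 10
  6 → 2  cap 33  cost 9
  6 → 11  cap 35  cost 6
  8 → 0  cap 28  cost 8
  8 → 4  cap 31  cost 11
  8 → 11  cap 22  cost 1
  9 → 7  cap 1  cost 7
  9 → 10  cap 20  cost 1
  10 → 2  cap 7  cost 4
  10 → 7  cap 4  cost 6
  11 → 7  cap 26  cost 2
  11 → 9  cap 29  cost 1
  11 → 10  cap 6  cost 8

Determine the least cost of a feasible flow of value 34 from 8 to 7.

Minimum cost for 34 units: 266

shortest-cost path #1: 8→11→7 push 22 @ unit cost 3 (adds 66)
shortest-cost path #2: 8→0→11→7 push 4 @ unit cost 16 (adds 64)
shortest-cost path #3: 8→4→7 push 8 @ unit cost 17 (adds 136)
total cost = 266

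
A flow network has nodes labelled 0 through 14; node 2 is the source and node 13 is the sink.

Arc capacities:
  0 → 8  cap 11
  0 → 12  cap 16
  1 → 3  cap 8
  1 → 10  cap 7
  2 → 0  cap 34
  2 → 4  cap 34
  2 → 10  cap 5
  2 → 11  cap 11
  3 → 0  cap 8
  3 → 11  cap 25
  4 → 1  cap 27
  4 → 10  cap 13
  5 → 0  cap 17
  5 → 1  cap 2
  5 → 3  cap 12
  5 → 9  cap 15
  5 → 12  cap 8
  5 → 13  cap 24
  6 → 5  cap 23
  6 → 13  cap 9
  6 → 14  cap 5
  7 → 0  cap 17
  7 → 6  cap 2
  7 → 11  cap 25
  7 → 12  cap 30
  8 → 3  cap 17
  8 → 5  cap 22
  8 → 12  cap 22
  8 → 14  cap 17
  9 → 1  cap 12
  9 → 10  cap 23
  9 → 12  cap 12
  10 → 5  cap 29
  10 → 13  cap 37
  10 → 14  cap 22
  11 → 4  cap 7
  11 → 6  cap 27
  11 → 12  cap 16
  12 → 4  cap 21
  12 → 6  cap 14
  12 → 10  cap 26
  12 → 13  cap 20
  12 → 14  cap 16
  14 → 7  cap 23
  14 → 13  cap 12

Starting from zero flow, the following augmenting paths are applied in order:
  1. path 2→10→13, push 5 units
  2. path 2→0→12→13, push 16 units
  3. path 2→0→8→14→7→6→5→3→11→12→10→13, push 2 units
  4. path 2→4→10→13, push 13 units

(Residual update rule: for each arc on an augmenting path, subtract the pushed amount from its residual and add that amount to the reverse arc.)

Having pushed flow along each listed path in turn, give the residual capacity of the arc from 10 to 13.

Residual capacity of (10,13): 17

after path 1 (2→10→13, push 5): res(10,13)=32
after path 2 (2→0→12→13, push 16): res(10,13)=32
after path 3 (2→0→8→14→7→6→5→3→11→12→10→13, push 2): res(10,13)=30
after path 4 (2→4→10→13, push 13): res(10,13)=17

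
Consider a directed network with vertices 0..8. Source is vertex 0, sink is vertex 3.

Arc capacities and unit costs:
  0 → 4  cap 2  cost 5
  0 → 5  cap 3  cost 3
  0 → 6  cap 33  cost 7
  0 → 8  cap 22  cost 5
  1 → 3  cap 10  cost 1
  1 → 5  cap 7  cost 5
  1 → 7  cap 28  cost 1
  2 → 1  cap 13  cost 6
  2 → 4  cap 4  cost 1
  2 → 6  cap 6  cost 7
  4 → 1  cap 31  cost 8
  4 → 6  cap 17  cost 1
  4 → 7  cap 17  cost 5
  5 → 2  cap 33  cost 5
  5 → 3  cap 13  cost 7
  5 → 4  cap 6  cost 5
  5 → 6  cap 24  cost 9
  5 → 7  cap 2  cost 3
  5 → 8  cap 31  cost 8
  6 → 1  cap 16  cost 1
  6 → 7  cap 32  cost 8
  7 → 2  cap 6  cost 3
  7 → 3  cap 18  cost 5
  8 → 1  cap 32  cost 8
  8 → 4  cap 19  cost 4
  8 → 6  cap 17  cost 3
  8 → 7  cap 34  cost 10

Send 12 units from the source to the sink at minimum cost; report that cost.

shortest-cost path #1: 0→4→6→1→3 push 2 @ unit cost 8 (adds 16)
shortest-cost path #2: 0→6→1→3 push 8 @ unit cost 9 (adds 72)
shortest-cost path #3: 0→5→3 push 2 @ unit cost 10 (adds 20)
total cost = 108

Minimum cost for 12 units: 108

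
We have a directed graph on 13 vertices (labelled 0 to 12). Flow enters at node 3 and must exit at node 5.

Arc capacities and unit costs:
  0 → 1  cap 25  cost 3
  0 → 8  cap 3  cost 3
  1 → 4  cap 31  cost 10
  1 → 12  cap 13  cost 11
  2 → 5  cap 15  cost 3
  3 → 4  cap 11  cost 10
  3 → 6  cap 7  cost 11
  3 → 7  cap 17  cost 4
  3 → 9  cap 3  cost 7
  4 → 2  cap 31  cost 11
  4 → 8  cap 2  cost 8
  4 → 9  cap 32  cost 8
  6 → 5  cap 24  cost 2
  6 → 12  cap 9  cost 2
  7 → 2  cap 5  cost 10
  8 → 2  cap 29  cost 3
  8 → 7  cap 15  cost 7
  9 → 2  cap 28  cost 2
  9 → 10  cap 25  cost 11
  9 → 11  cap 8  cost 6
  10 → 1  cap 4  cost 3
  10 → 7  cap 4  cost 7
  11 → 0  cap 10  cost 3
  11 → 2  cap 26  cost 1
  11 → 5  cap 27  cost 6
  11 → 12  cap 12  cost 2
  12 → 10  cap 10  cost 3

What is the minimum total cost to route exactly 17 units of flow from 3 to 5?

shortest-cost path #1: 3→9→2→5 push 3 @ unit cost 12 (adds 36)
shortest-cost path #2: 3→6→5 push 7 @ unit cost 13 (adds 91)
shortest-cost path #3: 3→7→2→5 push 5 @ unit cost 17 (adds 85)
shortest-cost path #4: 3→4→9→2→5 push 2 @ unit cost 23 (adds 46)
total cost = 258

Minimum cost for 17 units: 258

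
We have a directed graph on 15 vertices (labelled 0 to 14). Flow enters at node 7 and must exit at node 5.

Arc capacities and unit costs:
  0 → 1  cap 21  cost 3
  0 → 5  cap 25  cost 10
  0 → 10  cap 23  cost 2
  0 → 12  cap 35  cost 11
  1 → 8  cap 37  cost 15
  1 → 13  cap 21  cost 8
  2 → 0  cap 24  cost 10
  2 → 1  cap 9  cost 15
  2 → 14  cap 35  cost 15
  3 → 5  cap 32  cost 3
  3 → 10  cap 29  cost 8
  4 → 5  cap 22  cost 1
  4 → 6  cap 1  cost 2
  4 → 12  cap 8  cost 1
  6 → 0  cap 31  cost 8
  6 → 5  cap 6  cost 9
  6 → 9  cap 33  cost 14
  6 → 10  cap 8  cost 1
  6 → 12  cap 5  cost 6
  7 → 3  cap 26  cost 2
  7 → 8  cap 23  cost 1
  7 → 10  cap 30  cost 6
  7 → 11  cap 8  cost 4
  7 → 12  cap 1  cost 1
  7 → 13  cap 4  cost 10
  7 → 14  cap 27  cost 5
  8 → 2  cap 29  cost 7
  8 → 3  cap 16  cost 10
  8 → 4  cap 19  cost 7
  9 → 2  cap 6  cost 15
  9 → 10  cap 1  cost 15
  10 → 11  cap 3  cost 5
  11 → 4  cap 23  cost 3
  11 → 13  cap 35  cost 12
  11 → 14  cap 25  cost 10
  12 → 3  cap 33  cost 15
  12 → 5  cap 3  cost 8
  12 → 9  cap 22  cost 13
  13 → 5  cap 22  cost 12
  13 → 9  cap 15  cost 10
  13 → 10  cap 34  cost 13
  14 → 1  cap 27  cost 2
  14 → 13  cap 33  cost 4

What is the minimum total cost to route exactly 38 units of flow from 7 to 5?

shortest-cost path #1: 7→3→5 push 26 @ unit cost 5 (adds 130)
shortest-cost path #2: 7→11→4→5 push 8 @ unit cost 8 (adds 64)
shortest-cost path #3: 7→12→5 push 1 @ unit cost 9 (adds 9)
shortest-cost path #4: 7→8→4→5 push 3 @ unit cost 9 (adds 27)
total cost = 230

Minimum cost for 38 units: 230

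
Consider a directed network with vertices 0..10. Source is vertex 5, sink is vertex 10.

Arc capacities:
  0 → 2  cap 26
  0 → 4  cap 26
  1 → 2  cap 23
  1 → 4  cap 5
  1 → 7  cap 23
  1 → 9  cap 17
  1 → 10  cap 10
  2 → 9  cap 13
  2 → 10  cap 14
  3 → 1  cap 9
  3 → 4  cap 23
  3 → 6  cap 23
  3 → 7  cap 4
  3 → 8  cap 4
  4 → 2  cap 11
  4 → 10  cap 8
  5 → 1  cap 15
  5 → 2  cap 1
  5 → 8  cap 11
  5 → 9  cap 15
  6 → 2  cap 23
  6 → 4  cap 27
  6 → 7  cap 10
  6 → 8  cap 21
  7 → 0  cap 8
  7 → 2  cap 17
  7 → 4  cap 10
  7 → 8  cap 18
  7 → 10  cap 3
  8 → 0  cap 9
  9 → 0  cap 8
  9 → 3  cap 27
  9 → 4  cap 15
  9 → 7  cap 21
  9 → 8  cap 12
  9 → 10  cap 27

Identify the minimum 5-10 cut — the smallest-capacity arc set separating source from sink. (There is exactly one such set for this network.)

augment #1: 5→1→10 push 10
augment #2: 5→2→10 push 1
augment #3: 5→9→10 push 15
augment #4: 5→1→2→10 push 5
augment #5: 5→8→0→2→10 push 8
augment #6: 5→8→0→4→10 push 1
max flow = 40; residual-reachable set from 5 gives S-side
cut edges (S→T): {(5,1), (5,2), (5,9), (8,0)} total cap 40

Min-cut arcs: {(5,1), (5,2), (5,9), (8,0)} (total capacity 40)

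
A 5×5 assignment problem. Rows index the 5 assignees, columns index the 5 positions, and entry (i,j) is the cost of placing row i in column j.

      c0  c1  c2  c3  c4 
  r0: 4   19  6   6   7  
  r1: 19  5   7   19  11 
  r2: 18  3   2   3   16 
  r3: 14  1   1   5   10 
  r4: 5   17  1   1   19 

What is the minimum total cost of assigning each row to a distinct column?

Minimum assignment cost: 19

optimal assignment: row0→col0 (cost 4), row1→col4 (cost 11), row2→col2 (cost 2), row3→col1 (cost 1), row4→col3 (cost 1)
total = 4 + 11 + 2 + 1 + 1 = 19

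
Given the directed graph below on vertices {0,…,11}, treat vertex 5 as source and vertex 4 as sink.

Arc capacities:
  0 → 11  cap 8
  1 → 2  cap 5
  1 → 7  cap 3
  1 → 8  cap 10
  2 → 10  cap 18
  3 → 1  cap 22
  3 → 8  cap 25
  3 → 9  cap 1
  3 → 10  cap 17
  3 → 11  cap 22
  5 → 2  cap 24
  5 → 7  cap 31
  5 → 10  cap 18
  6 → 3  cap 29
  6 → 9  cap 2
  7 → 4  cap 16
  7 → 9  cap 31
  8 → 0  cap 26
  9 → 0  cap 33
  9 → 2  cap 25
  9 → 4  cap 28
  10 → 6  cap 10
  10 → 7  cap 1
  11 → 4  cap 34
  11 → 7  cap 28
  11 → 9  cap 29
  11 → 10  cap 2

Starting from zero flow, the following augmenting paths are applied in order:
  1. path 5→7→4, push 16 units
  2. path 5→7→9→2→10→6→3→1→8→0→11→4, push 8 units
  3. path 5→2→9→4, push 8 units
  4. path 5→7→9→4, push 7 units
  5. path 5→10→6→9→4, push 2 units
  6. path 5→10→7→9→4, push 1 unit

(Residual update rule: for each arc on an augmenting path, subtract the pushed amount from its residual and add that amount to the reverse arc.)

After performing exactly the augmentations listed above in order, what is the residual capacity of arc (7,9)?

Residual capacity of (7,9): 15

after path 1 (5→7→4, push 16): res(7,9)=31
after path 2 (5→7→9→2→10→6→3→1→8→0→11→4, push 8): res(7,9)=23
after path 3 (5→2→9→4, push 8): res(7,9)=23
after path 4 (5→7→9→4, push 7): res(7,9)=16
after path 5 (5→10→6→9→4, push 2): res(7,9)=16
after path 6 (5→10→7→9→4, push 1): res(7,9)=15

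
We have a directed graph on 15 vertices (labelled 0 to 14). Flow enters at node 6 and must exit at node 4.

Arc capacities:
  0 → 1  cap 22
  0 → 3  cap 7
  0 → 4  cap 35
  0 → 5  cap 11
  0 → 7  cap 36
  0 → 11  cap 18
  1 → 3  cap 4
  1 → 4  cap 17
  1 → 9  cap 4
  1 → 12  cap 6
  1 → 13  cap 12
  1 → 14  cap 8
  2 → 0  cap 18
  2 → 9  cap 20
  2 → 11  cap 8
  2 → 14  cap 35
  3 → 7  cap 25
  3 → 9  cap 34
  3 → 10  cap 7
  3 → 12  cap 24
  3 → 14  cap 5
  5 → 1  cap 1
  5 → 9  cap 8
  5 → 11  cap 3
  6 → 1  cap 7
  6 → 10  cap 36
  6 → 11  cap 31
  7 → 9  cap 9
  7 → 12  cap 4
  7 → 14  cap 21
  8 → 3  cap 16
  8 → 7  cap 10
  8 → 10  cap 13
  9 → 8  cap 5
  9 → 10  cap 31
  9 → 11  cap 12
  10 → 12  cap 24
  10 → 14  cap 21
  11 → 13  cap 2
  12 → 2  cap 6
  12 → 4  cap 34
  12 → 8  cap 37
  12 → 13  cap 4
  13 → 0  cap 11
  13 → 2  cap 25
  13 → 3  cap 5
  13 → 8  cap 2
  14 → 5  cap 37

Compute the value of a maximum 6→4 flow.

augment #1: 6→1→4 bottleneck 7, total now 7
augment #2: 6→10→12→4 bottleneck 24, total now 31
augment #3: 6→11→13→0→4 bottleneck 2, total now 33
augment #4: 6→10→14→5→1→4 bottleneck 1, total now 34
augment #5: 6→10→14→5→9→8→3→12→4 bottleneck 5, total now 39

Maximum flow value: 39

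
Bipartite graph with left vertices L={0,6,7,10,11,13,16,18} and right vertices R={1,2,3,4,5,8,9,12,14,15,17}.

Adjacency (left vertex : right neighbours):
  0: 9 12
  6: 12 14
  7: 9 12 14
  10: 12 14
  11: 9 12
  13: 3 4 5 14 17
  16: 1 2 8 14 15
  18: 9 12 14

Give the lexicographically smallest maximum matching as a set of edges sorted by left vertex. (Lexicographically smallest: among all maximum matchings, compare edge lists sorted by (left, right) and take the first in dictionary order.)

Lex-smallest maximum matching: {(0,9), (6,12), (7,14), (13,3), (16,1)}

|M| = 5 (so the lex-smallest maximum matching has 5 edges)
process left vertices in ascending order; for each, take the smallest-labelled available neighbour that still permits 5 edges overall, or leave it unmatched if none does
lex-smallest matching: {0-9, 6-12, 7-14, 13-3, 16-1}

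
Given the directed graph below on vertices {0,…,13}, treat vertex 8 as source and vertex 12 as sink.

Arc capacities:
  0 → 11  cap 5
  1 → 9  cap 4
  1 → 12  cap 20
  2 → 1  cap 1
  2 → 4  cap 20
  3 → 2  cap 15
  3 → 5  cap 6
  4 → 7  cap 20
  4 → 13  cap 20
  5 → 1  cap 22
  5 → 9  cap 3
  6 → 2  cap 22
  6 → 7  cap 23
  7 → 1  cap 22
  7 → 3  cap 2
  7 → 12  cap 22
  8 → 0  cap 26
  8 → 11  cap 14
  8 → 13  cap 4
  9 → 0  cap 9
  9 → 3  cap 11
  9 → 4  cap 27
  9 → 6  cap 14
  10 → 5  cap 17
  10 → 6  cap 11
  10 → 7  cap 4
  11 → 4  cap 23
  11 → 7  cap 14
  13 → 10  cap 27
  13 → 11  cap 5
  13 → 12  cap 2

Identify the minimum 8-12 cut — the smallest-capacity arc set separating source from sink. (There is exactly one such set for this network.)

augment #1: 8→13→12 push 2
augment #2: 8→11→7→12 push 14
augment #3: 8→13→10→7→12 push 2
augment #4: 8→0→11→4→7→12 push 5
max flow = 23; residual-reachable set from 8 gives S-side
cut edges (S→T): {(0,11), (8,11), (8,13)} total cap 23

Min-cut arcs: {(0,11), (8,11), (8,13)} (total capacity 23)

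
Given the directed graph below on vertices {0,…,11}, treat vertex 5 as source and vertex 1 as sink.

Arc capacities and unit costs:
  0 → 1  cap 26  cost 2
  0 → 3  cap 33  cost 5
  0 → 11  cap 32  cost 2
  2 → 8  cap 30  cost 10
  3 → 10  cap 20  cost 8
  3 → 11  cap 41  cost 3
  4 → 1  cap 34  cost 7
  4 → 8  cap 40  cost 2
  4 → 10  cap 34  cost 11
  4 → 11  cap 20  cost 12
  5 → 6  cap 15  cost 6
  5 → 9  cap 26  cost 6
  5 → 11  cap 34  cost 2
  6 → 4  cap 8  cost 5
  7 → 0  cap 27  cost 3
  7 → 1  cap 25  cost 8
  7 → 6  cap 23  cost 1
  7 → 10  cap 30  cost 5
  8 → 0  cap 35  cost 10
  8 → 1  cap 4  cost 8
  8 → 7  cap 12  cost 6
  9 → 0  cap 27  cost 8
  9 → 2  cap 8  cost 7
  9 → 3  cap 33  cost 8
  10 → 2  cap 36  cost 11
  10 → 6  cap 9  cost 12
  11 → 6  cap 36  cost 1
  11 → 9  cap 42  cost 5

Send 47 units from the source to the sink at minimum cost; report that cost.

Minimum cost for 47 units: 1106

shortest-cost path #1: 5→11→6→4→1 push 8 @ unit cost 15 (adds 120)
shortest-cost path #2: 5→9→0→1 push 26 @ unit cost 16 (adds 416)
shortest-cost path #3: 5→11→9→2→8→1 push 4 @ unit cost 32 (adds 128)
shortest-cost path #4: 5→11→9→2→8→7→1 push 4 @ unit cost 38 (adds 152)
shortest-cost path #5: 5→11→9→3→10→2→8→7→1 push 5 @ unit cost 58 (adds 290)
total cost = 1106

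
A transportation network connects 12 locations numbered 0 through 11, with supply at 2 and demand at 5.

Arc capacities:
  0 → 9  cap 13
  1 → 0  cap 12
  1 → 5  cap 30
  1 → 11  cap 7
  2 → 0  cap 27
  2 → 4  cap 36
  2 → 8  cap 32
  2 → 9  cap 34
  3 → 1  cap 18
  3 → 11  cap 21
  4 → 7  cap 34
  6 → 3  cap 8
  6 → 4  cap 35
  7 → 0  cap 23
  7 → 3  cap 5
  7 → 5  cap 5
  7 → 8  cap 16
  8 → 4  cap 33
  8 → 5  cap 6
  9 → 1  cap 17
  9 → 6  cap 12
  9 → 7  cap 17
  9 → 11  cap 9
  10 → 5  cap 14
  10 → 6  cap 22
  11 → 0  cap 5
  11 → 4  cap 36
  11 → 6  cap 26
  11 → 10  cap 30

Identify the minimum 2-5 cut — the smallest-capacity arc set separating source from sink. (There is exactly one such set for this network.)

Min-cut arcs: {(6,3), (7,3), (7,5), (8,5), (9,1), (9,11)} (total capacity 50)

augment #1: 2→8→5 push 6
augment #2: 2→4→7→5 push 5
augment #3: 2→9→1→5 push 17
augment #4: 2→9→11→10→5 push 9
augment #5: 2→4→7→3→1→5 push 5
augment #6: 2→9→6→3→1→5 push 8
max flow = 50; residual-reachable set from 2 gives S-side
cut edges (S→T): {(6,3), (7,3), (7,5), (8,5), (9,1), (9,11)} total cap 50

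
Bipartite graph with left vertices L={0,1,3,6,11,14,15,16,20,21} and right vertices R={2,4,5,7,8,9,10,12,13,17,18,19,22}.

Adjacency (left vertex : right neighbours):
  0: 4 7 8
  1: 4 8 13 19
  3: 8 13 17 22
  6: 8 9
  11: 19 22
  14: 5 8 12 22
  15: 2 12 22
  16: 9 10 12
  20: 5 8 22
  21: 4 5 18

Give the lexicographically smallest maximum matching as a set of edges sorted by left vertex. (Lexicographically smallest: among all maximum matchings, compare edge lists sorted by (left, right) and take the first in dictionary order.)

|M| = 10 (so the lex-smallest maximum matching has 10 edges)
process left vertices in ascending order; for each, take the smallest-labelled available neighbour that still permits 10 edges overall, or leave it unmatched if none does
lex-smallest matching: {0-4, 1-8, 3-13, 6-9, 11-19, 14-5, 15-2, 16-10, 20-22, 21-18}

Lex-smallest maximum matching: {(0,4), (1,8), (3,13), (6,9), (11,19), (14,5), (15,2), (16,10), (20,22), (21,18)}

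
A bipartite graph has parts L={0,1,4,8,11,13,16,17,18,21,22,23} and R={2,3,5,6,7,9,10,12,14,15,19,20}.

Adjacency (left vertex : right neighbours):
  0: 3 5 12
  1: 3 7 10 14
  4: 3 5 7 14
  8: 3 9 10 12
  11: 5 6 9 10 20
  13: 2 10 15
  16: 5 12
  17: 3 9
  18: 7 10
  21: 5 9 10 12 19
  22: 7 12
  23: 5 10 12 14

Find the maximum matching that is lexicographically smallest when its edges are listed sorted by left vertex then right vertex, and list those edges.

|M| = 10 (so the lex-smallest maximum matching has 10 edges)
process left vertices in ascending order; for each, take the smallest-labelled available neighbour that still permits 10 edges overall, or leave it unmatched if none does
lex-smallest matching: {0-3, 1-7, 4-5, 8-9, 11-6, 13-2, 16-12, 18-10, 21-19, 23-14}

Lex-smallest maximum matching: {(0,3), (1,7), (4,5), (8,9), (11,6), (13,2), (16,12), (18,10), (21,19), (23,14)}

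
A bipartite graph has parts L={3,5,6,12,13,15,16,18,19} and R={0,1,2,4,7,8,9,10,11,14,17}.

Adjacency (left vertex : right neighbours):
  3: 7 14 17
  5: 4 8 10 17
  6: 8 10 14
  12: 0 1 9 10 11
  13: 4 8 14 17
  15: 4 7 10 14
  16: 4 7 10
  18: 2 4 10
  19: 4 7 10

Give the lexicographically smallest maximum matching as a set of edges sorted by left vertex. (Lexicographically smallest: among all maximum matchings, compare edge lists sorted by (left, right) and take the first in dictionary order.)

|M| = 8 (so the lex-smallest maximum matching has 8 edges)
process left vertices in ascending order; for each, take the smallest-labelled available neighbour that still permits 8 edges overall, or leave it unmatched if none does
lex-smallest matching: {3-7, 5-4, 6-8, 12-0, 13-17, 15-14, 16-10, 18-2}

Lex-smallest maximum matching: {(3,7), (5,4), (6,8), (12,0), (13,17), (15,14), (16,10), (18,2)}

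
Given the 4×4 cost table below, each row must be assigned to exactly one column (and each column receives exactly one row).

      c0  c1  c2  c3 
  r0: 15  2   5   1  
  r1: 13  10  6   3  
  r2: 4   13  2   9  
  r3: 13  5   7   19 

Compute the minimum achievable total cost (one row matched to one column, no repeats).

Minimum assignment cost: 16

one of 2 optimal assignments: row0→col1 (cost 2), row1→col3 (cost 3), row2→col0 (cost 4), row3→col2 (cost 7)
total = 2 + 3 + 4 + 7 = 16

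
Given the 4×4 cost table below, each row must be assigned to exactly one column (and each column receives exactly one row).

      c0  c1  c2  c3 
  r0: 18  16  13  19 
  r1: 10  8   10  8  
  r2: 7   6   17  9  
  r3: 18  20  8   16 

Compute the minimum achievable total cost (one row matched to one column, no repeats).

Minimum assignment cost: 39

optimal assignment: row0→col1 (cost 16), row1→col3 (cost 8), row2→col0 (cost 7), row3→col2 (cost 8)
total = 16 + 8 + 7 + 8 = 39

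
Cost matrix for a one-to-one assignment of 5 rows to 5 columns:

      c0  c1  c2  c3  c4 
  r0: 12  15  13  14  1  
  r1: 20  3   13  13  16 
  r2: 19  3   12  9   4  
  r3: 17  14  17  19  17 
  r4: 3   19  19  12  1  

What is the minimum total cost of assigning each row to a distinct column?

Minimum assignment cost: 33

optimal assignment: row0→col4 (cost 1), row1→col1 (cost 3), row2→col3 (cost 9), row3→col2 (cost 17), row4→col0 (cost 3)
total = 1 + 3 + 9 + 17 + 3 = 33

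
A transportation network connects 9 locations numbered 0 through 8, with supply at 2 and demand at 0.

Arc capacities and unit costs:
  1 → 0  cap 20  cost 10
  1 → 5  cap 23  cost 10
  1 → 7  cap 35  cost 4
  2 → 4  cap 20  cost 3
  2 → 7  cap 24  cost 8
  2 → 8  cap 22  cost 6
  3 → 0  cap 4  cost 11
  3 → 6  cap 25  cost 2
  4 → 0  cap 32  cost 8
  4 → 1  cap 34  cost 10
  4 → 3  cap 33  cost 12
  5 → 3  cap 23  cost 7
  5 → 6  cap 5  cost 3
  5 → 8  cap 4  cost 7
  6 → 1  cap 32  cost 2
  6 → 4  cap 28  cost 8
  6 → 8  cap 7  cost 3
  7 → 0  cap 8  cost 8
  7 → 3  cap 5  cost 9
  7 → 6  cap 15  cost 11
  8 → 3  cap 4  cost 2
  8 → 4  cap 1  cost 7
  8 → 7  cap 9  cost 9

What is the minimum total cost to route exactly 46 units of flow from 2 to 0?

Minimum cost for 46 units: 848

shortest-cost path #1: 2→4→0 push 20 @ unit cost 11 (adds 220)
shortest-cost path #2: 2→7→0 push 8 @ unit cost 16 (adds 128)
shortest-cost path #3: 2→8→3→0 push 4 @ unit cost 19 (adds 76)
shortest-cost path #4: 2→8→4→0 push 1 @ unit cost 21 (adds 21)
shortest-cost path #5: 2→7→6→1→0 push 13 @ unit cost 31 (adds 403)
total cost = 848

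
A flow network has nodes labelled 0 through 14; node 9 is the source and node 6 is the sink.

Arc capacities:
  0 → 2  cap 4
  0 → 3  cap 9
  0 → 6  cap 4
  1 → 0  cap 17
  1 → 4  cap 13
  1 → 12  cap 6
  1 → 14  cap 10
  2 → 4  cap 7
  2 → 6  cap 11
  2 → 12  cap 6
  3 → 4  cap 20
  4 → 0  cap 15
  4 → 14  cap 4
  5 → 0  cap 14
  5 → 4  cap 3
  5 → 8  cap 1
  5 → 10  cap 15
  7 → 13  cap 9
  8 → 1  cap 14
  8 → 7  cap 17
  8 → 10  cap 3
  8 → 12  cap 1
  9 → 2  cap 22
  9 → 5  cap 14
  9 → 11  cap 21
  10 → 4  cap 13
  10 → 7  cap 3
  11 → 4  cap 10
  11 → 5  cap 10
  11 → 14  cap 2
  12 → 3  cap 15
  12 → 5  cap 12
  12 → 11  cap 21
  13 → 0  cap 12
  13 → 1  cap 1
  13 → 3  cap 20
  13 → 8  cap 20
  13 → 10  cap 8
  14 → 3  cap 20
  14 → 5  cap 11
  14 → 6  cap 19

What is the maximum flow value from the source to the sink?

augment #1: 9→2→6 bottleneck 11, total now 11
augment #2: 9→5→0→6 bottleneck 4, total now 15
augment #3: 9→11→14→6 bottleneck 2, total now 17
augment #4: 9→2→4→14→6 bottleneck 4, total now 21
augment #5: 9→5→8→1→14→6 bottleneck 1, total now 22
augment #6: 9→5→10→7→13→1→14→6 bottleneck 1, total now 23
augment #7: 9→5→10→7→13→8→1→14→6 bottleneck 2, total now 25

Maximum flow value: 25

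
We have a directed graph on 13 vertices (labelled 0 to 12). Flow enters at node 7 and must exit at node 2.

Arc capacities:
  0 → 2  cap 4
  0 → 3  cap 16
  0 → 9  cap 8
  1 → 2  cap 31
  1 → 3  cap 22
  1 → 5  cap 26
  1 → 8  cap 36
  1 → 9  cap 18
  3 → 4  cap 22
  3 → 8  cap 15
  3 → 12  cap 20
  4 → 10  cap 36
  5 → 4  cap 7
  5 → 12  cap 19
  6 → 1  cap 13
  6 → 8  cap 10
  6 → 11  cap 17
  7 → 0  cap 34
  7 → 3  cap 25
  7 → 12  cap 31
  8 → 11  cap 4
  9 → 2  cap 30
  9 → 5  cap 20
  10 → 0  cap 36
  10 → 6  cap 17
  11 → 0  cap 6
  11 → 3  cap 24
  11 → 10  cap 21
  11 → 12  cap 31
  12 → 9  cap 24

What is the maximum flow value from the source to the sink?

augment #1: 7→0→2 bottleneck 4, total now 4
augment #2: 7→0→9→2 bottleneck 8, total now 12
augment #3: 7→12→9→2 bottleneck 22, total now 34
augment #4: 7→3→4→10→6→1→2 bottleneck 13, total now 47

Maximum flow value: 47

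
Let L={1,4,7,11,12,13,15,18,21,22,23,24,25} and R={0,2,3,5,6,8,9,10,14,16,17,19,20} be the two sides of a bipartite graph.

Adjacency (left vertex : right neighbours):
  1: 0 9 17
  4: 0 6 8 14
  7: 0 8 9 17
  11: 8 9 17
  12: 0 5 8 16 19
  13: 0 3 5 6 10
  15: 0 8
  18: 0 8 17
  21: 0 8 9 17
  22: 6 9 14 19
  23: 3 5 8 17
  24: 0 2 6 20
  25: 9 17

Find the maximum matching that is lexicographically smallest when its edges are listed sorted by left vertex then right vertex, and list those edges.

|M| = 10 (so the lex-smallest maximum matching has 10 edges)
process left vertices in ascending order; for each, take the smallest-labelled available neighbour that still permits 10 edges overall, or leave it unmatched if none does
lex-smallest matching: {1-0, 4-6, 7-8, 11-9, 12-5, 13-10, 18-17, 22-14, 23-3, 24-2}

Lex-smallest maximum matching: {(1,0), (4,6), (7,8), (11,9), (12,5), (13,10), (18,17), (22,14), (23,3), (24,2)}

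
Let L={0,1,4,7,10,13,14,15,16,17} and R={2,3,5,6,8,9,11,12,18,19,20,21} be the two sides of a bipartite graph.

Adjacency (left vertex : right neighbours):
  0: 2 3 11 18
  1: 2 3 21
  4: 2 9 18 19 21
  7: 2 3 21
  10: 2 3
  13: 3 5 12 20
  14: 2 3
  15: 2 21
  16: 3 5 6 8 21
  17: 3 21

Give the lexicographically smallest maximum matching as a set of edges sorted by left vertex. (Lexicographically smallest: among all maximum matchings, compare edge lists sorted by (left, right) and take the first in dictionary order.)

|M| = 7 (so the lex-smallest maximum matching has 7 edges)
process left vertices in ascending order; for each, take the smallest-labelled available neighbour that still permits 7 edges overall, or leave it unmatched if none does
lex-smallest matching: {0-11, 1-2, 4-9, 7-3, 13-5, 15-21, 16-6}

Lex-smallest maximum matching: {(0,11), (1,2), (4,9), (7,3), (13,5), (15,21), (16,6)}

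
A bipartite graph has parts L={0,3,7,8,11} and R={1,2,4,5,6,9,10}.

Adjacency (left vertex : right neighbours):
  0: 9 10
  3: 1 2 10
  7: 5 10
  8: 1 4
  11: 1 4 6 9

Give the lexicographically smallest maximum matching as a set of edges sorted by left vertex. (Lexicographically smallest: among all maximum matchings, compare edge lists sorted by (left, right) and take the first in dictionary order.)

Lex-smallest maximum matching: {(0,9), (3,1), (7,5), (8,4), (11,6)}

|M| = 5 (so the lex-smallest maximum matching has 5 edges)
process left vertices in ascending order; for each, take the smallest-labelled available neighbour that still permits 5 edges overall, or leave it unmatched if none does
lex-smallest matching: {0-9, 3-1, 7-5, 8-4, 11-6}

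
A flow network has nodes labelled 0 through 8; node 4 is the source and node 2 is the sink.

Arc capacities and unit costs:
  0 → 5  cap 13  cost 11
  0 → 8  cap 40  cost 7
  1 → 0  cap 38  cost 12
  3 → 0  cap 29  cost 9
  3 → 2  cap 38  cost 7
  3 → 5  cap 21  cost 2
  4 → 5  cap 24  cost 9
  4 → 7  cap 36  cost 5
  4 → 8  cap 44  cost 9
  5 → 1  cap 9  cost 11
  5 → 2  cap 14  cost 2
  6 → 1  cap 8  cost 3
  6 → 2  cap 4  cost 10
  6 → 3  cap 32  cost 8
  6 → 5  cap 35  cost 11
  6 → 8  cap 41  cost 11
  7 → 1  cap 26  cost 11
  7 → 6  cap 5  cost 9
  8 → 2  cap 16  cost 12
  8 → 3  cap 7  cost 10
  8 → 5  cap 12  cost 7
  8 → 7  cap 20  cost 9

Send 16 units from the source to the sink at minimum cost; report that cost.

shortest-cost path #1: 4→5→2 push 14 @ unit cost 11 (adds 154)
shortest-cost path #2: 4→8→2 push 2 @ unit cost 21 (adds 42)
total cost = 196

Minimum cost for 16 units: 196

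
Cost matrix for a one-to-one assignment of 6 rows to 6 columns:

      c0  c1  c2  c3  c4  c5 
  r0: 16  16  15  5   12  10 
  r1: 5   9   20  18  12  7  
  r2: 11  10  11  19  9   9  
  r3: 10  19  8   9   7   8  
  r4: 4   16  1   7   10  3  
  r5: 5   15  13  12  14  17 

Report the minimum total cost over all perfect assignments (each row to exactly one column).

optimal assignment: row0→col3 (cost 5), row1→col5 (cost 7), row2→col1 (cost 10), row3→col4 (cost 7), row4→col2 (cost 1), row5→col0 (cost 5)
total = 5 + 7 + 10 + 7 + 1 + 5 = 35

Minimum assignment cost: 35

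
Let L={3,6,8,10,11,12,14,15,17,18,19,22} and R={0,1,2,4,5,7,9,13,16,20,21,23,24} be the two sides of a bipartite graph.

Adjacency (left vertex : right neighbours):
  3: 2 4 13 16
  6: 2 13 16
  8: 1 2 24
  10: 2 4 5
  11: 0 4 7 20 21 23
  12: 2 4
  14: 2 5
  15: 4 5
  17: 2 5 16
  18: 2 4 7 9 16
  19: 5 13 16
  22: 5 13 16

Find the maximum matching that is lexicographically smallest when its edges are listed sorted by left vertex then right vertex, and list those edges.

|M| = 8 (so the lex-smallest maximum matching has 8 edges)
process left vertices in ascending order; for each, take the smallest-labelled available neighbour that still permits 8 edges overall, or leave it unmatched if none does
lex-smallest matching: {3-2, 6-13, 8-1, 10-4, 11-0, 14-5, 17-16, 18-7}

Lex-smallest maximum matching: {(3,2), (6,13), (8,1), (10,4), (11,0), (14,5), (17,16), (18,7)}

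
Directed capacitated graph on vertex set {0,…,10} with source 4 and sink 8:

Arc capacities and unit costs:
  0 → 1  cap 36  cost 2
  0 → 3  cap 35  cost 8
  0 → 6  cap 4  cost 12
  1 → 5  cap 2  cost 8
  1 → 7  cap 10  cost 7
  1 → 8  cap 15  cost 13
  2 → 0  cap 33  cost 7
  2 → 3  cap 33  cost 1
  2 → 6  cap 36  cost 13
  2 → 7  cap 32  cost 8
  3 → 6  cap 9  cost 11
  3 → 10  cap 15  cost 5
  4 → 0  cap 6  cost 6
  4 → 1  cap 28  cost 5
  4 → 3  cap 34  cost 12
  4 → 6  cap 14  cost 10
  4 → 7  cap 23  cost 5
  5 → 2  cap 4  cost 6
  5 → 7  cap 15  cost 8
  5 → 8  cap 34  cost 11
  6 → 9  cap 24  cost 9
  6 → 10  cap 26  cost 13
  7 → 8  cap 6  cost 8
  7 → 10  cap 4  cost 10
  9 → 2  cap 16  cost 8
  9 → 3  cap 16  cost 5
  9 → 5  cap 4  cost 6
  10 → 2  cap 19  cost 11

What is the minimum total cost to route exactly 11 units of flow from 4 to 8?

Minimum cost for 11 units: 168

shortest-cost path #1: 4→7→8 push 6 @ unit cost 13 (adds 78)
shortest-cost path #2: 4→1→8 push 5 @ unit cost 18 (adds 90)
total cost = 168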